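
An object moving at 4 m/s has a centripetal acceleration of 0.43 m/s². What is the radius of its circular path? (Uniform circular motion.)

r = v²/a_c = 4²/0.43 = 37.21 m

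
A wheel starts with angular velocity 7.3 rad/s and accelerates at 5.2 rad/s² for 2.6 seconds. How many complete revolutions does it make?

θ = ω₀t + ½αt² = 7.3×2.6 + ½×5.2×2.6² = 36.556 rad
Total revolutions = θ/(2π) = 36.556/(2π) = 5.82
Complete revolutions = ⌊5.82⌋ = 5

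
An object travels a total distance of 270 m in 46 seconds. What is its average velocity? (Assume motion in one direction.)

v_avg = Δd / Δt = 270 / 46 = 5.87 m/s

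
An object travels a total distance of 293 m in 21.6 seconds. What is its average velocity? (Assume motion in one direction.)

v_avg = Δd / Δt = 293 / 21.6 = 13.56 m/s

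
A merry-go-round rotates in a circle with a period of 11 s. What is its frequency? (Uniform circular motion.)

f = 1/T = 1/11 = 0.0909 Hz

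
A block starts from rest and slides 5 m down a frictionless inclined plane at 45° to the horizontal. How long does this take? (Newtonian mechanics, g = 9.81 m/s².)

a = g sin(θ) = 9.81 × sin(45°) = 6.9367 m/s²
t = √(2d/a) = √(2 × 5 / 6.9367) = 1.2 s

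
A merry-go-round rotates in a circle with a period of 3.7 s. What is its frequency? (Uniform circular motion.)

f = 1/T = 1/3.7 = 0.2703 Hz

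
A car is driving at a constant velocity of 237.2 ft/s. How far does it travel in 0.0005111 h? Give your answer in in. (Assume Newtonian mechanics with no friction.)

v = 237.2 ft/s × 0.3048 = 72.2986 m/s
t = 0.0005111 h × 3600.0 = 1.83996 s
d = v × t = 72.2986 × 1.83996 = 133.027 m
d = 133.027 m / 0.0254 = 5237 in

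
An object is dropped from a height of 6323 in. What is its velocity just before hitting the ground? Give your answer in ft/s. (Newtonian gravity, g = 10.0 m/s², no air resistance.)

h = 6323 in × 0.0254 = 160.604 m
v = √(2gh) = √(2 × 10.0 × 160.604) = 56.6752 m/s
v = 56.6752 m/s / 0.3048 = 185.9 ft/s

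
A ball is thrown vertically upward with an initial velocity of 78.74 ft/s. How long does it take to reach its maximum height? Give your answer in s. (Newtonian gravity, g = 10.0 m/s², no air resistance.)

v₀ = 78.74 ft/s × 0.3048 = 24.0 m/s
t_up = v₀ / g = 24.0 / 10.0 = 2.4 s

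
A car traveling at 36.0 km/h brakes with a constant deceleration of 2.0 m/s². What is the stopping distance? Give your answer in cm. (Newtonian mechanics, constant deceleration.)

v₀ = 36.0 km/h × 0.2777777777777778 = 10.0 m/s
d = v₀² / (2a) = 10.0² / (2 × 2.0) = 100.0 / 4.0 = 25.0 m
d = 25.0 m / 0.01 = 2500 cm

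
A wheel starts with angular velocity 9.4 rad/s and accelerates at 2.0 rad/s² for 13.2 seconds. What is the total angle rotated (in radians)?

θ = ω₀t + ½αt² = 9.4×13.2 + ½×2.0×13.2² = 298.32 rad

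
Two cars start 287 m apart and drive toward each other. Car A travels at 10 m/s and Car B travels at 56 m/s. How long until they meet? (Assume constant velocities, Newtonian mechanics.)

Combined speed: v_combined = 10 + 56 = 66 m/s
Time to meet: t = d/v_combined = 287/66 = 4.35 s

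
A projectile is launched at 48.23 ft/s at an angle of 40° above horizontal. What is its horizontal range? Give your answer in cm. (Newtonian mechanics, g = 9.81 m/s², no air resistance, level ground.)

v₀ = 48.23 ft/s × 0.3048 = 14.7005 m/s
R = v₀² × sin(2θ) / g = 14.7005² × sin(2 × 40°) / 9.81 = 216.105 × 0.984808 / 9.81 = 21.6944 m
R = 21.6944 m / 0.01 = 2169 cm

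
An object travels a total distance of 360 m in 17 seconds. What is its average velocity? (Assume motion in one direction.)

v_avg = Δd / Δt = 360 / 17 = 21.18 m/s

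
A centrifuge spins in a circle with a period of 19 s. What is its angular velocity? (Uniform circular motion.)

ω = 2π/T = 2π/19 = 0.3307 rad/s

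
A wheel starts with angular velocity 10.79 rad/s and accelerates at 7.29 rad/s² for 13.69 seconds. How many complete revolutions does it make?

θ = ω₀t + ½αt² = 10.79×13.69 + ½×7.29×13.69² = 830.8467845 rad
Total revolutions = θ/(2π) = 830.8467845/(2π) = 132.23
Complete revolutions = ⌊132.23⌋ = 132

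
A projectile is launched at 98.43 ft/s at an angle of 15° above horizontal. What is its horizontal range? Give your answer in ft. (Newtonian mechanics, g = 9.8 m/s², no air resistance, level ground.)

v₀ = 98.43 ft/s × 0.3048 = 30.0015 m/s
R = v₀² × sin(2θ) / g = 30.0015² × sin(2 × 15°) / 9.8 = 900.09 × 0.5 / 9.8 = 45.923 m
R = 45.923 m / 0.3048 = 150.7 ft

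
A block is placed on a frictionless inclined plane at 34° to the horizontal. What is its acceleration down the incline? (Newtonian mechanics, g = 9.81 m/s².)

a = g sin(θ) = 9.81 × sin(34°) = 9.81 × 0.5592 = 5.49 m/s²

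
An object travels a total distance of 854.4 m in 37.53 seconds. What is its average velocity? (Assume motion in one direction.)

v_avg = Δd / Δt = 854.4 / 37.53 = 22.77 m/s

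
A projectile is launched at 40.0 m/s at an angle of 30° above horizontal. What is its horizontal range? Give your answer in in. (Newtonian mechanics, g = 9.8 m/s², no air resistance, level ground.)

R = v₀² × sin(2θ) / g = 40.0² × sin(2 × 30°) / 9.8 = 1600.0 × 0.866025 / 9.8 = 141.392 m
R = 141.392 m / 0.0254 = 5567 in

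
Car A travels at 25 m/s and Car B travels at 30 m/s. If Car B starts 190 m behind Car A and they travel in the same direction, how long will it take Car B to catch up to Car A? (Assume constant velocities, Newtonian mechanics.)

Relative speed: v_rel = 30 - 25 = 5 m/s
Time to catch: t = d₀/v_rel = 190/5 = 38.0 s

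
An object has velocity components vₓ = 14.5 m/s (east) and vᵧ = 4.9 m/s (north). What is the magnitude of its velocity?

|v| = √(vₓ² + vᵧ²) = √(14.5² + 4.9²) = √(234.26) = 15.31 m/s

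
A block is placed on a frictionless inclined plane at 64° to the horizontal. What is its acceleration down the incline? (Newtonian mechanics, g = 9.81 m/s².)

a = g sin(θ) = 9.81 × sin(64°) = 9.81 × 0.8988 = 8.82 m/s²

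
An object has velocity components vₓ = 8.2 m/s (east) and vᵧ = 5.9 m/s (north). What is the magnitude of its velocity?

|v| = √(vₓ² + vᵧ²) = √(8.2² + 5.9²) = √(102.05) = 10.1 m/s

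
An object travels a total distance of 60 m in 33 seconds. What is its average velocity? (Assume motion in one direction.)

v_avg = Δd / Δt = 60 / 33 = 1.82 m/s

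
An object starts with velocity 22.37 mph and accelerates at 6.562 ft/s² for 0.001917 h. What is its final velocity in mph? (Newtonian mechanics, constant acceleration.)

v₀ = 22.37 mph × 0.44704 = 10.0003 m/s
a = 6.562 ft/s² × 0.3048 = 2.0001 m/s²
t = 0.001917 h × 3600.0 = 6.9012 s
v = v₀ + a × t = 10.0003 + 2.0001 × 6.9012 = 23.8034 m/s
v = 23.8034 m/s / 0.44704 = 53.25 mph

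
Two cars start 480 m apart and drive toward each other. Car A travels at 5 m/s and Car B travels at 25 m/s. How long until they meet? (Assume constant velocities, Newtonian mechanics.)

Combined speed: v_combined = 5 + 25 = 30 m/s
Time to meet: t = d/v_combined = 480/30 = 16.0 s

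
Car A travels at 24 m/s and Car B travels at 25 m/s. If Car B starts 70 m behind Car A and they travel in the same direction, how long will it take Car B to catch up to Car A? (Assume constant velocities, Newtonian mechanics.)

Relative speed: v_rel = 25 - 24 = 1 m/s
Time to catch: t = d₀/v_rel = 70/1 = 70.0 s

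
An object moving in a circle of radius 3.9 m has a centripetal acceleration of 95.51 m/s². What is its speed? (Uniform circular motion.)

v = √(a_c × r) = √(95.51 × 3.9) = 19.3 m/s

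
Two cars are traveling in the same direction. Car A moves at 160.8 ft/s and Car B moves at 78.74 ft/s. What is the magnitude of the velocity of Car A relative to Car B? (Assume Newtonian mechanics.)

v_rel = |v_A - v_B| = |160.8 - 78.74| = 82.06 ft/s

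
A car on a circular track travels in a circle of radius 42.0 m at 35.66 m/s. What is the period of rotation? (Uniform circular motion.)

T = 2πr/v = 2π×42.0/35.66 = 7.4 s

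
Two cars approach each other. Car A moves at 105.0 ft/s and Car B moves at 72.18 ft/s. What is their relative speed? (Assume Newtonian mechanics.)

v_rel = v_A + v_B = 105.0 + 72.18 = 177.18 ft/s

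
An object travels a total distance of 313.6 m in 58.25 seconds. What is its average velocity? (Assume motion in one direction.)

v_avg = Δd / Δt = 313.6 / 58.25 = 5.38 m/s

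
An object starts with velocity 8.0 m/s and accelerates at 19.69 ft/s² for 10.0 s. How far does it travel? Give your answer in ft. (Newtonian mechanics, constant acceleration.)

a = 19.69 ft/s² × 0.3048 = 6.00151 m/s²
d = v₀ × t + ½ × a × t² = 8.0 × 10.0 + 0.5 × 6.00151 × 10.0² = 380.075 m
d = 380.075 m / 0.3048 = 1247 ft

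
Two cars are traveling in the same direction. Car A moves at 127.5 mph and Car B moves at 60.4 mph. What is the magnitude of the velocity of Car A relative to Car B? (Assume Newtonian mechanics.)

v_rel = |v_A - v_B| = |127.5 - 60.4| = 67.1 mph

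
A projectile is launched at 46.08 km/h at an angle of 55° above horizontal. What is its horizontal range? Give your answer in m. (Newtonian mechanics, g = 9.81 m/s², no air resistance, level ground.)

v₀ = 46.08 km/h × 0.2777777777777778 = 12.8 m/s
R = v₀² × sin(2θ) / g = 12.8² × sin(2 × 55°) / 9.81 = 163.84 × 0.939693 / 9.81 = 15.69 m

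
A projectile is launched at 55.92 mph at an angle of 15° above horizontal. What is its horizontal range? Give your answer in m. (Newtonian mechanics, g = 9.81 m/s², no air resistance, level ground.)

v₀ = 55.92 mph × 0.44704 = 24.9985 m/s
R = v₀² × sin(2θ) / g = 24.9985² × sin(2 × 15°) / 9.81 = 624.925 × 0.5 / 9.81 = 31.85 m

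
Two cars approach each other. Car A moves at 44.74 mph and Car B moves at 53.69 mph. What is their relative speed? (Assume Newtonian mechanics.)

v_rel = v_A + v_B = 44.74 + 53.69 = 98.43 mph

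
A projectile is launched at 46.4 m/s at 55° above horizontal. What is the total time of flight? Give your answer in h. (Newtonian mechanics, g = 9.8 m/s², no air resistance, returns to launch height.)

T = 2 × v₀ × sin(θ) / g = 2 × 46.4 × sin(55°) / 9.8 = 2 × 46.4 × 0.819152 / 9.8 = 7.75687 s
T = 7.75687 s / 3600.0 = 0.002155 h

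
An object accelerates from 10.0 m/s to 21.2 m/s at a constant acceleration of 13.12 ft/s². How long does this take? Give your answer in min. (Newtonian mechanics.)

a = 13.12 ft/s² × 0.3048 = 3.99898 m/s²
t = (v - v₀) / a = (21.2 - 10.0) / 3.99898 = 2.80071 s
t = 2.80071 s / 60.0 = 0.04668 min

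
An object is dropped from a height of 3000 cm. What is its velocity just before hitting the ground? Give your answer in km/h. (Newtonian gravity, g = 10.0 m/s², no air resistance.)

h = 3000 cm × 0.01 = 30.0 m
v = √(2gh) = √(2 × 10.0 × 30.0) = 24.4949 m/s
v = 24.4949 m/s / 0.2777777777777778 = 88.18 km/h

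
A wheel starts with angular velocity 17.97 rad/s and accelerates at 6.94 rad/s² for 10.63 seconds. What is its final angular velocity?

ω = ω₀ + αt = 17.97 + 6.94 × 10.63 = 91.74 rad/s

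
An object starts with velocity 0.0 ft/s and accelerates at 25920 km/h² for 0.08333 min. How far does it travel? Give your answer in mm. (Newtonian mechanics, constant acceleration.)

v₀ = 0.0 ft/s × 0.3048 = 0.0 m/s
a = 25920 km/h² × 7.716049382716049e-05 = 2.0 m/s²
t = 0.08333 min × 60.0 = 4.9998 s
d = v₀ × t + ½ × a × t² = 0.0 × 4.9998 + 0.5 × 2.0 × 4.9998² = 24.998 m
d = 24.998 m / 0.001 = 25000 mm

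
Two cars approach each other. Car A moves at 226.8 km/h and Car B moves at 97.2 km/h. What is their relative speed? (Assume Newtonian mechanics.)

v_rel = v_A + v_B = 226.8 + 97.2 = 324.0 km/h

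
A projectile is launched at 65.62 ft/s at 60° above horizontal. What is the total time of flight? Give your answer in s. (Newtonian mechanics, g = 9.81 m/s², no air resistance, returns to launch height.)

v₀ = 65.62 ft/s × 0.3048 = 20.001 m/s
T = 2 × v₀ × sin(θ) / g = 2 × 20.001 × sin(60°) / 9.81 = 2 × 20.001 × 0.866025 / 9.81 = 3.531 s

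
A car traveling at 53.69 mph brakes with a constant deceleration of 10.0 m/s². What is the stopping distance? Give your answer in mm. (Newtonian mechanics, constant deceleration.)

v₀ = 53.69 mph × 0.44704 = 24.0016 m/s
d = v₀² / (2a) = 24.0016² / (2 × 10.0) = 576.077 / 20.0 = 28.8039 m
d = 28.8039 m / 0.001 = 28800 mm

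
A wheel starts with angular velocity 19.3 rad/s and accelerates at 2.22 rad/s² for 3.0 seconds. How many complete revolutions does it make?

θ = ω₀t + ½αt² = 19.3×3.0 + ½×2.22×3.0² = 67.89 rad
Total revolutions = θ/(2π) = 67.89/(2π) = 10.81
Complete revolutions = ⌊10.81⌋ = 10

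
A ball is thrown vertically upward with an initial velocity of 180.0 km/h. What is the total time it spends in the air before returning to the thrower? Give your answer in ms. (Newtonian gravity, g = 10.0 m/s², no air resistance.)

v₀ = 180.0 km/h × 0.2777777777777778 = 50.0 m/s
t_total = 2 × v₀ / g = 2 × 50.0 / 10.0 = 10.0 s
t_total = 10.0 s / 0.001 = 10000 ms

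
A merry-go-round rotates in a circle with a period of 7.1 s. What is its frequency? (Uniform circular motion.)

f = 1/T = 1/7.1 = 0.1408 Hz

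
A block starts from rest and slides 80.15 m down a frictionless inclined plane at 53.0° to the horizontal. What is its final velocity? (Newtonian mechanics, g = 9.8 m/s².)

a = g sin(θ) = 9.8 × sin(53.0°) = 7.8266 m/s²
v = √(2ad) = √(2 × 7.8266 × 80.15) = 35.42 m/s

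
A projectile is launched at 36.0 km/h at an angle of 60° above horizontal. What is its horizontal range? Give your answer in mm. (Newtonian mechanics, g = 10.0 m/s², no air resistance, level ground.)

v₀ = 36.0 km/h × 0.2777777777777778 = 10.0 m/s
R = v₀² × sin(2θ) / g = 10.0² × sin(2 × 60°) / 10.0 = 100.0 × 0.866025 / 10.0 = 8.66025 m
R = 8.66025 m / 0.001 = 8660 mm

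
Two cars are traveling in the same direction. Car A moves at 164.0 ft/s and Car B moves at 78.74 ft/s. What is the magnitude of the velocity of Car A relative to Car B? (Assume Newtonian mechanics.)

v_rel = |v_A - v_B| = |164.0 - 78.74| = 85.26 ft/s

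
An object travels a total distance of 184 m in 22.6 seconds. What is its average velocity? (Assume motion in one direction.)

v_avg = Δd / Δt = 184 / 22.6 = 8.14 m/s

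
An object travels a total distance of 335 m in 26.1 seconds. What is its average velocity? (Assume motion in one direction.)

v_avg = Δd / Δt = 335 / 26.1 = 12.84 m/s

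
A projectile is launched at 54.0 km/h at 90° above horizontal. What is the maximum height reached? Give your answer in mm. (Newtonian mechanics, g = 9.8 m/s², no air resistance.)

v₀ = 54.0 km/h × 0.2777777777777778 = 15.0 m/s
H = v₀² × sin²(θ) / (2g) = 15.0² × sin(90°)² / (2 × 9.8) = 225.0 × 1.0 / 19.6 = 11.4796 m
H = 11.4796 m / 0.001 = 11480 mm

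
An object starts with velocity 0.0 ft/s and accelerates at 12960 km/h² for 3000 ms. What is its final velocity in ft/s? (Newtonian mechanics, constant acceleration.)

v₀ = 0.0 ft/s × 0.3048 = 0.0 m/s
a = 12960 km/h² × 7.716049382716049e-05 = 1.0 m/s²
t = 3000 ms × 0.001 = 3.0 s
v = v₀ + a × t = 0.0 + 1.0 × 3.0 = 3.0 m/s
v = 3.0 m/s / 0.3048 = 9.843 ft/s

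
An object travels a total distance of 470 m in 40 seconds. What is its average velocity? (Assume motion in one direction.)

v_avg = Δd / Δt = 470 / 40 = 11.75 m/s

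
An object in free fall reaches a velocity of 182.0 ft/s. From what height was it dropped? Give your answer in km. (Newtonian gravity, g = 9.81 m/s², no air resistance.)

v = 182.0 ft/s × 0.3048 = 55.4736 m/s
h = v² / (2g) = 55.4736² / (2 × 9.81) = 156.846 m
h = 156.846 m / 1000.0 = 0.1568 km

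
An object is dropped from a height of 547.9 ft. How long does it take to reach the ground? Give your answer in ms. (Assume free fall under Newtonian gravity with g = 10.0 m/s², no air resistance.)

h = 547.9 ft × 0.3048 = 167.0 m
t = √(2h/g) = √(2 × 167.0 / 10.0) = 5.77927 s
t = 5.77927 s / 0.001 = 5779 ms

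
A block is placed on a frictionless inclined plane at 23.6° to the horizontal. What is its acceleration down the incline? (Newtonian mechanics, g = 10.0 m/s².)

a = g sin(θ) = 10.0 × sin(23.6°) = 10.0 × 0.4003 = 4.0 m/s²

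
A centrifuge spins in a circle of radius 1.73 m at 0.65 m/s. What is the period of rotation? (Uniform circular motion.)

T = 2πr/v = 2π×1.73/0.65 = 16.72 s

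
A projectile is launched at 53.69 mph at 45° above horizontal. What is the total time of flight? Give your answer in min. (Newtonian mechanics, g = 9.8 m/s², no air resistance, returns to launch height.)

v₀ = 53.69 mph × 0.44704 = 24.0016 m/s
T = 2 × v₀ × sin(θ) / g = 2 × 24.0016 × sin(45°) / 9.8 = 2 × 24.0016 × 0.707107 / 9.8 = 3.46361 s
T = 3.46361 s / 60.0 = 0.05773 min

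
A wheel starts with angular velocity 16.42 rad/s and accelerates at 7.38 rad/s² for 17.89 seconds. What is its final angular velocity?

ω = ω₀ + αt = 16.42 + 7.38 × 17.89 = 148.45 rad/s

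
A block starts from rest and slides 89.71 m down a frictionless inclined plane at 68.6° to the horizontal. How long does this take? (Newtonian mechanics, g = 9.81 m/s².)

a = g sin(θ) = 9.81 × sin(68.6°) = 9.1337 m/s²
t = √(2d/a) = √(2 × 89.71 / 9.1337) = 4.43 s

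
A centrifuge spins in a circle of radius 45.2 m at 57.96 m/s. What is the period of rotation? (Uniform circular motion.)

T = 2πr/v = 2π×45.2/57.96 = 4.9 s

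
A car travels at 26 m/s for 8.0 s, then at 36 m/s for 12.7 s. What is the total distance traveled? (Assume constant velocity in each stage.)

d₁ = v₁t₁ = 26 × 8.0 = 208.0 m
d₂ = v₂t₂ = 36 × 12.7 = 457.2 m
d_total = 208.0 + 457.2 = 665.2 m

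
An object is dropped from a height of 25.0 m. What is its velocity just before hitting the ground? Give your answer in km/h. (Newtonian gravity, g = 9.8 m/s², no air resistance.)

v = √(2gh) = √(2 × 9.8 × 25.0) = 22.1359 m/s
v = 22.1359 m/s / 0.2777777777777778 = 79.69 km/h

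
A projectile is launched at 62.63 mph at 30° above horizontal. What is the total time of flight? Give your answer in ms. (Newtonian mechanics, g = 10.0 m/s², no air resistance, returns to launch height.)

v₀ = 62.63 mph × 0.44704 = 27.9981 m/s
T = 2 × v₀ × sin(θ) / g = 2 × 27.9981 × sin(30°) / 10.0 = 2 × 27.9981 × 0.5 / 10.0 = 2.79981 s
T = 2.79981 s / 0.001 = 2800 ms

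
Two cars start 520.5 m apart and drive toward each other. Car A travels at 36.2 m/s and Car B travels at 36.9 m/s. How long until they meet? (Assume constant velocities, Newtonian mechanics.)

Combined speed: v_combined = 36.2 + 36.9 = 73.1 m/s
Time to meet: t = d/v_combined = 520.5/73.1 = 7.12 s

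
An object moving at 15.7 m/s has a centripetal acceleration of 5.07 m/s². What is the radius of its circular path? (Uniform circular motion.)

r = v²/a_c = 15.7²/5.07 = 48.62 m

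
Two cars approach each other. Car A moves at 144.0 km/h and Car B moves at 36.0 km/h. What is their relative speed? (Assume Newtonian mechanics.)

v_rel = v_A + v_B = 144.0 + 36.0 = 180.0 km/h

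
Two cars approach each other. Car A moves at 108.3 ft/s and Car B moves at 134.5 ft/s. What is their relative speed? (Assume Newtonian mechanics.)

v_rel = v_A + v_B = 108.3 + 134.5 = 242.8 ft/s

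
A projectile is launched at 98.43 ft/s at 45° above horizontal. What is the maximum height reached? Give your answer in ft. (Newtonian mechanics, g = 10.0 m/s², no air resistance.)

v₀ = 98.43 ft/s × 0.3048 = 30.0015 m/s
H = v₀² × sin²(θ) / (2g) = 30.0015² × sin(45°)² / (2 × 10.0) = 900.09 × 0.5 / 20.0 = 22.5023 m
H = 22.5023 m / 0.3048 = 73.83 ft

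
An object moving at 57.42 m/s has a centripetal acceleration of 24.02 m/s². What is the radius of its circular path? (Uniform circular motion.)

r = v²/a_c = 57.42²/24.02 = 137.26 m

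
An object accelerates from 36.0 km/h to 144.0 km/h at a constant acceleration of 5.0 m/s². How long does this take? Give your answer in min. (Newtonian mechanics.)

v₀ = 36.0 km/h × 0.2777777777777778 = 10.0 m/s
v = 144.0 km/h × 0.2777777777777778 = 40.0 m/s
t = (v - v₀) / a = (40.0 - 10.0) / 5.0 = 6.0 s
t = 6.0 s / 60.0 = 0.1 min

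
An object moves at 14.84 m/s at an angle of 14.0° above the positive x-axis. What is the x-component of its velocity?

vₓ = v cos(θ) = 14.84 × cos(14.0°) = 14.4 m/s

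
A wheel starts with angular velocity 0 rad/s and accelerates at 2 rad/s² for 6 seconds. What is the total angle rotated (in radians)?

θ = ω₀t + ½αt² = 0×6 + ½×2×6² = 36.0 rad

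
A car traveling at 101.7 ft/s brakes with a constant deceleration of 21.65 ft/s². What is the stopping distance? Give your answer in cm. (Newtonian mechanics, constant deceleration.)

v₀ = 101.7 ft/s × 0.3048 = 30.9982 m/s
a = 21.65 ft/s² × 0.3048 = 6.59892 m/s²
d = v₀² / (2a) = 30.9982² / (2 × 6.59892) = 960.888 / 13.1978 = 72.8067 m
d = 72.8067 m / 0.01 = 7281 cm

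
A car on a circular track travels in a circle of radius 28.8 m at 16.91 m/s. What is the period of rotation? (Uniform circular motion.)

T = 2πr/v = 2π×28.8/16.91 = 10.7 s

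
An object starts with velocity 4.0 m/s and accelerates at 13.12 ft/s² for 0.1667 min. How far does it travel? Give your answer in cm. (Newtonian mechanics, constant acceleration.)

a = 13.12 ft/s² × 0.3048 = 3.99898 m/s²
t = 0.1667 min × 60.0 = 10.002 s
d = v₀ × t + ½ × a × t² = 4.0 × 10.002 + 0.5 × 3.99898 × 10.002² = 240.037 m
d = 240.037 m / 0.01 = 24000 cm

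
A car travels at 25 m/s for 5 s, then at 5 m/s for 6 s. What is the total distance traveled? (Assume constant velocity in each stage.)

d₁ = v₁t₁ = 25 × 5 = 125 m
d₂ = v₂t₂ = 5 × 6 = 30 m
d_total = 125 + 30 = 155 m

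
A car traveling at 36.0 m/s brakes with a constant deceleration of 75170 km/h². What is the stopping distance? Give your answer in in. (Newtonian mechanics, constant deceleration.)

a = 75170 km/h² × 7.716049382716049e-05 = 5.80015 m/s²
d = v₀² / (2a) = 36.0² / (2 × 5.80015) = 1296.0 / 11.6003 = 111.721 m
d = 111.721 m / 0.0254 = 4398 in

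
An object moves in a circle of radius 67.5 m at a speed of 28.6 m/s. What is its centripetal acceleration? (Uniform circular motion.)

a_c = v²/r = 28.6²/67.5 = 817.96/67.5 = 12.12 m/s²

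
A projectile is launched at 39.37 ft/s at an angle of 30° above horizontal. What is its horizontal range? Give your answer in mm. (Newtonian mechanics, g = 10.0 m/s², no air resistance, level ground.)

v₀ = 39.37 ft/s × 0.3048 = 12.0 m/s
R = v₀² × sin(2θ) / g = 12.0² × sin(2 × 30°) / 10.0 = 144.0 × 0.866025 / 10.0 = 12.4708 m
R = 12.4708 m / 0.001 = 12470 mm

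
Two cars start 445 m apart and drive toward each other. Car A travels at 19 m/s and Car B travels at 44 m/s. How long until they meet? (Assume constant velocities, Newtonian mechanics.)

Combined speed: v_combined = 19 + 44 = 63 m/s
Time to meet: t = d/v_combined = 445/63 = 7.06 s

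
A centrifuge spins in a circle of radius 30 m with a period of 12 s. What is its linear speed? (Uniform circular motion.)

v = 2πr/T = 2π×30/12 = 15.71 m/s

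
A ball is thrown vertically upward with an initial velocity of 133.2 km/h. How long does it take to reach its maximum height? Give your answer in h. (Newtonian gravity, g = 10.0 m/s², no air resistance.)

v₀ = 133.2 km/h × 0.2777777777777778 = 37.0 m/s
t_up = v₀ / g = 37.0 / 10.0 = 3.7 s
t_up = 3.7 s / 3600.0 = 0.001028 h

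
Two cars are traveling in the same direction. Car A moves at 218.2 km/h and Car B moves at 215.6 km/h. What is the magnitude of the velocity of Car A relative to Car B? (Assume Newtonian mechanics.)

v_rel = |v_A - v_B| = |218.2 - 215.6| = 2.6 km/h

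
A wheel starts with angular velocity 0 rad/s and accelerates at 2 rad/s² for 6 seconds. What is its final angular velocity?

ω = ω₀ + αt = 0 + 2 × 6 = 12 rad/s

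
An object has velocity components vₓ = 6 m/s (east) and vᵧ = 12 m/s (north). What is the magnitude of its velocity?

|v| = √(vₓ² + vᵧ²) = √(6² + 12²) = √(180) = 13.42 m/s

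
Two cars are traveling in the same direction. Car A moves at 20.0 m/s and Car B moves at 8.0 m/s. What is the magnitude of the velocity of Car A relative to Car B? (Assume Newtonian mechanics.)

v_rel = |v_A - v_B| = |20.0 - 8.0| = 12.0 m/s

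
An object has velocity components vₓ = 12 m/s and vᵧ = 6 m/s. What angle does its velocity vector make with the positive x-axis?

θ = arctan(vᵧ/vₓ) = arctan(6/12) = 26.57°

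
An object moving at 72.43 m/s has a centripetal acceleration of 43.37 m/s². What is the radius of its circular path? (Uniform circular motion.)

r = v²/a_c = 72.43²/43.37 = 120.96 m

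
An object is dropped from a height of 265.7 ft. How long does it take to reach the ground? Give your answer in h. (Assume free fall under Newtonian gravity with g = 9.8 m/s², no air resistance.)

h = 265.7 ft × 0.3048 = 80.9854 m
t = √(2h/g) = √(2 × 80.9854 / 9.8) = 4.06542 s
t = 4.06542 s / 3600.0 = 0.001129 h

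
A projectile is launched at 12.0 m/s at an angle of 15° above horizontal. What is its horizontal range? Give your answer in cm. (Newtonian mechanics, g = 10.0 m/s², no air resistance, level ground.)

R = v₀² × sin(2θ) / g = 12.0² × sin(2 × 15°) / 10.0 = 144.0 × 0.5 / 10.0 = 7.2 m
R = 7.2 m / 0.01 = 720.0 cm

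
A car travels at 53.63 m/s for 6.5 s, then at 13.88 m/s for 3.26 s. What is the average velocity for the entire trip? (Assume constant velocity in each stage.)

d₁ = v₁t₁ = 53.63 × 6.5 = 348.595 m
d₂ = v₂t₂ = 13.88 × 3.26 = 45.2488 m
d_total = 393.8438 m, t_total = 9.76 s
v_avg = d_total/t_total = 393.8438/9.76 = 40.35 m/s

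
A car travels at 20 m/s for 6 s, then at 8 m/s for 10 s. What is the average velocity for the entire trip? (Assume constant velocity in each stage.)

d₁ = v₁t₁ = 20 × 6 = 120 m
d₂ = v₂t₂ = 8 × 10 = 80 m
d_total = 200 m, t_total = 16 s
v_avg = d_total/t_total = 200/16 = 12.5 m/s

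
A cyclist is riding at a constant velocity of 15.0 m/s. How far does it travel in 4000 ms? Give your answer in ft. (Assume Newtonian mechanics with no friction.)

t = 4000 ms × 0.001 = 4.0 s
d = v × t = 15.0 × 4.0 = 60.0 m
d = 60.0 m / 0.3048 = 196.9 ft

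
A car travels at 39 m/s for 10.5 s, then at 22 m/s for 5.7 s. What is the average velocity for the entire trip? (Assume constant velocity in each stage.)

d₁ = v₁t₁ = 39 × 10.5 = 409.5 m
d₂ = v₂t₂ = 22 × 5.7 = 125.4 m
d_total = 534.9 m, t_total = 16.2 s
v_avg = d_total/t_total = 534.9/16.2 = 33.02 m/s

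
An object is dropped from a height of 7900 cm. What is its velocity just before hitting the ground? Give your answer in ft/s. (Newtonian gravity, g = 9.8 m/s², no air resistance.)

h = 7900 cm × 0.01 = 79.0 m
v = √(2gh) = √(2 × 9.8 × 79.0) = 39.3497 m/s
v = 39.3497 m/s / 0.3048 = 129.1 ft/s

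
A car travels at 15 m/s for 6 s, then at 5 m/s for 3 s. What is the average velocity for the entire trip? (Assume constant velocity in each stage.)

d₁ = v₁t₁ = 15 × 6 = 90 m
d₂ = v₂t₂ = 5 × 3 = 15 m
d_total = 105 m, t_total = 9 s
v_avg = d_total/t_total = 105/9 = 11.67 m/s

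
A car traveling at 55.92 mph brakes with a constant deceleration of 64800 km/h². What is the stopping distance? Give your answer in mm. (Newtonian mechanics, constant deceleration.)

v₀ = 55.92 mph × 0.44704 = 24.9985 m/s
a = 64800 km/h² × 7.716049382716049e-05 = 5.0 m/s²
d = v₀² / (2a) = 24.9985² / (2 × 5.0) = 624.925 / 10.0 = 62.4925 m
d = 62.4925 m / 0.001 = 62490 mm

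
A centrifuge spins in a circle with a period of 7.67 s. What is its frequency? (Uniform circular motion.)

f = 1/T = 1/7.67 = 0.1304 Hz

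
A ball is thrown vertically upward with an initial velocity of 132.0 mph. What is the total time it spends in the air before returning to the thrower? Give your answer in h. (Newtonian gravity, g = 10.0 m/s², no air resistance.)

v₀ = 132.0 mph × 0.44704 = 59.0093 m/s
t_total = 2 × v₀ / g = 2 × 59.0093 / 10.0 = 11.8019 s
t_total = 11.8019 s / 3600.0 = 0.003278 h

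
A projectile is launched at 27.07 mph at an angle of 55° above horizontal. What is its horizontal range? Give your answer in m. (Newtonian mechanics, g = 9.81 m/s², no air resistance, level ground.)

v₀ = 27.07 mph × 0.44704 = 12.1014 m/s
R = v₀² × sin(2θ) / g = 12.1014² × sin(2 × 55°) / 9.81 = 146.444 × 0.939693 / 9.81 = 14.03 m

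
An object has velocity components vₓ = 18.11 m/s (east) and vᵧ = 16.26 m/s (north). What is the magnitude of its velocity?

|v| = √(vₓ² + vᵧ²) = √(18.11² + 16.26²) = √(592.3597) = 24.34 m/s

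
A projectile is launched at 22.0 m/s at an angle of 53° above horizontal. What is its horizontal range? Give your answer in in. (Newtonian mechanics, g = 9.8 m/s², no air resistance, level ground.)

R = v₀² × sin(2θ) / g = 22.0² × sin(2 × 53°) / 9.8 = 484.0 × 0.961262 / 9.8 = 47.4746 m
R = 47.4746 m / 0.0254 = 1869 in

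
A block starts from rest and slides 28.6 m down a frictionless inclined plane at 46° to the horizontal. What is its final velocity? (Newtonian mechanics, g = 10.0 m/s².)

a = g sin(θ) = 10.0 × sin(46°) = 7.1934 m/s²
v = √(2ad) = √(2 × 7.1934 × 28.6) = 20.28 m/s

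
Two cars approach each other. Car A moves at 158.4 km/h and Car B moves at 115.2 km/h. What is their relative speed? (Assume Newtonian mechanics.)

v_rel = v_A + v_B = 158.4 + 115.2 = 273.6 km/h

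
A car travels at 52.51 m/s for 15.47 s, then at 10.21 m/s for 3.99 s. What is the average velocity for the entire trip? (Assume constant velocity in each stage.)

d₁ = v₁t₁ = 52.51 × 15.47 = 812.3297 m
d₂ = v₂t₂ = 10.21 × 3.99 = 40.7379 m
d_total = 853.0676 m, t_total = 19.46 s
v_avg = d_total/t_total = 853.0676/19.46 = 43.84 m/s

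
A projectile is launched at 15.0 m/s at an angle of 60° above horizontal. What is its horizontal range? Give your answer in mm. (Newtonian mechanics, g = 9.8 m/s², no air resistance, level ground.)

R = v₀² × sin(2θ) / g = 15.0² × sin(2 × 60°) / 9.8 = 225.0 × 0.866025 / 9.8 = 19.8832 m
R = 19.8832 m / 0.001 = 19880 mm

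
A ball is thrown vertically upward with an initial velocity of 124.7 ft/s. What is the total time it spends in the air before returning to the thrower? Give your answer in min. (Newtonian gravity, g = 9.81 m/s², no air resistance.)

v₀ = 124.7 ft/s × 0.3048 = 38.0086 m/s
t_total = 2 × v₀ / g = 2 × 38.0086 / 9.81 = 7.74895 s
t_total = 7.74895 s / 60.0 = 0.1291 min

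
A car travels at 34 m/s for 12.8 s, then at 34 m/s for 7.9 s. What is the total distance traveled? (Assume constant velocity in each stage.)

d₁ = v₁t₁ = 34 × 12.8 = 435.2 m
d₂ = v₂t₂ = 34 × 7.9 = 268.6 m
d_total = 435.2 + 268.6 = 703.8 m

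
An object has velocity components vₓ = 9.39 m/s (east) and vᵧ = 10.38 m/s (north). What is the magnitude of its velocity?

|v| = √(vₓ² + vᵧ²) = √(9.39² + 10.38²) = √(195.9165) = 14.0 m/s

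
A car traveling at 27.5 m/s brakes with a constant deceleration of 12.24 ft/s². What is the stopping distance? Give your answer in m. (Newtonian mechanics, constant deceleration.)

a = 12.24 ft/s² × 0.3048 = 3.73075 m/s²
d = v₀² / (2a) = 27.5² / (2 × 3.73075) = 756.25 / 7.4615 = 101.4 m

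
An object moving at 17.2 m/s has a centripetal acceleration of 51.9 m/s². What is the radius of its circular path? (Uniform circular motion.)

r = v²/a_c = 17.2²/51.9 = 5.7 m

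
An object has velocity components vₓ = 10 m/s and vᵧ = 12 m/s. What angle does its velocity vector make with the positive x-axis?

θ = arctan(vᵧ/vₓ) = arctan(12/10) = 50.19°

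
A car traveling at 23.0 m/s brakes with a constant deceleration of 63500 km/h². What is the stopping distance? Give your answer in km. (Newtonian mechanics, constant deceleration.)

a = 63500 km/h² × 7.716049382716049e-05 = 4.89969 m/s²
d = v₀² / (2a) = 23.0² / (2 × 4.89969) = 529.0 / 9.79938 = 53.983 m
d = 53.983 m / 1000.0 = 0.05398 km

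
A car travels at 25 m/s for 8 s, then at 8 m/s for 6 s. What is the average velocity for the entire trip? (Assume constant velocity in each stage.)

d₁ = v₁t₁ = 25 × 8 = 200 m
d₂ = v₂t₂ = 8 × 6 = 48 m
d_total = 248 m, t_total = 14 s
v_avg = d_total/t_total = 248/14 = 17.71 m/s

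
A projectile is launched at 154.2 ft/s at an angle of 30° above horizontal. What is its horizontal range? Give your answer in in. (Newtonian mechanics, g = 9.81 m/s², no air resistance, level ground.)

v₀ = 154.2 ft/s × 0.3048 = 47.0002 m/s
R = v₀² × sin(2θ) / g = 47.0002² × sin(2 × 30°) / 9.81 = 2209.02 × 0.866025 / 9.81 = 195.012 m
R = 195.012 m / 0.0254 = 7678 in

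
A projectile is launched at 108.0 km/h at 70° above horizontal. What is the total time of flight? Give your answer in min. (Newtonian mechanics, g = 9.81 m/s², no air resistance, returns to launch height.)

v₀ = 108.0 km/h × 0.2777777777777778 = 30.0 m/s
T = 2 × v₀ × sin(θ) / g = 2 × 30.0 × sin(70°) / 9.81 = 2 × 30.0 × 0.939693 / 9.81 = 5.74736 s
T = 5.74736 s / 60.0 = 0.09579 min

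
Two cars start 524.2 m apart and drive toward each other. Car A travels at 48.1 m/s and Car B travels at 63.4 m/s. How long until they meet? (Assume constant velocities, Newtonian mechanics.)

Combined speed: v_combined = 48.1 + 63.4 = 111.5 m/s
Time to meet: t = d/v_combined = 524.2/111.5 = 4.7 s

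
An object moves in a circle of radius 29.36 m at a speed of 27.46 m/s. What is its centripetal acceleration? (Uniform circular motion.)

a_c = v²/r = 27.46²/29.36 = 754.0516/29.36 = 25.68 m/s²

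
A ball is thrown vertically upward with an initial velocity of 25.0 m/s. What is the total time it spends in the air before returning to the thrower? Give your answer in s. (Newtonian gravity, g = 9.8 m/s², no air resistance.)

t_total = 2 × v₀ / g = 2 × 25.0 / 9.8 = 5.102 s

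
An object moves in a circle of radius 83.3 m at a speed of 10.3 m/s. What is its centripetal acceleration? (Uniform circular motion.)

a_c = v²/r = 10.3²/83.3 = 106.09/83.3 = 1.27 m/s²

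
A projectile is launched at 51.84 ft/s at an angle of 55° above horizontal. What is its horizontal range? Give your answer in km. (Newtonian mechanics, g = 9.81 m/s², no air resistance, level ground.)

v₀ = 51.84 ft/s × 0.3048 = 15.8008 m/s
R = v₀² × sin(2θ) / g = 15.8008² × sin(2 × 55°) / 9.81 = 249.665 × 0.939693 / 9.81 = 23.9152 m
R = 23.9152 m / 1000.0 = 0.02392 km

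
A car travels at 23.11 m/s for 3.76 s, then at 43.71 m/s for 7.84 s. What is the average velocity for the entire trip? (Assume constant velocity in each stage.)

d₁ = v₁t₁ = 23.11 × 3.76 = 86.8936 m
d₂ = v₂t₂ = 43.71 × 7.84 = 342.6864 m
d_total = 429.58 m, t_total = 11.6 s
v_avg = d_total/t_total = 429.58/11.6 = 37.03 m/s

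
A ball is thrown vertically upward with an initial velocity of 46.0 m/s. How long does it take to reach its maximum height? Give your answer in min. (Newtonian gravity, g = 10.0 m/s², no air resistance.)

t_up = v₀ / g = 46.0 / 10.0 = 4.6 s
t_up = 4.6 s / 60.0 = 0.07667 min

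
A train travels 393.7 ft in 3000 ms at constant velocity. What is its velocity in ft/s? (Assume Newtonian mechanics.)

d = 393.7 ft × 0.3048 = 120.0 m
t = 3000 ms × 0.001 = 3.0 s
v = d / t = 120.0 / 3.0 = 40.0 m/s
v = 40.0 m/s / 0.3048 = 131.2 ft/s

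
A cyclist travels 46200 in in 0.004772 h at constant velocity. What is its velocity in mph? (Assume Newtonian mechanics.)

d = 46200 in × 0.0254 = 1173.48 m
t = 0.004772 h × 3600.0 = 17.1792 s
v = d / t = 1173.48 / 17.1792 = 68.3082 m/s
v = 68.3082 m/s / 0.44704 = 152.8 mph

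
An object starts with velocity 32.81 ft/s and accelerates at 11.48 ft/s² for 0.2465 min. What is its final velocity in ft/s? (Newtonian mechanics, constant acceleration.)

v₀ = 32.81 ft/s × 0.3048 = 10.0005 m/s
a = 11.48 ft/s² × 0.3048 = 3.4991 m/s²
t = 0.2465 min × 60.0 = 14.79 s
v = v₀ + a × t = 10.0005 + 3.4991 × 14.79 = 61.7522 m/s
v = 61.7522 m/s / 0.3048 = 202.6 ft/s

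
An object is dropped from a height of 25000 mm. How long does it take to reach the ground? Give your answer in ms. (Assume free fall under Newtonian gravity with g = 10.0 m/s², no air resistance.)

h = 25000 mm × 0.001 = 25.0 m
t = √(2h/g) = √(2 × 25.0 / 10.0) = 2.23607 s
t = 2.23607 s / 0.001 = 2236 ms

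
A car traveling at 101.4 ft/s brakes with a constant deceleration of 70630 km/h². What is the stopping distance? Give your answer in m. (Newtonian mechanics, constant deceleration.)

v₀ = 101.4 ft/s × 0.3048 = 30.9067 m/s
a = 70630 km/h² × 7.716049382716049e-05 = 5.44985 m/s²
d = v₀² / (2a) = 30.9067² / (2 × 5.44985) = 955.224 / 10.8997 = 87.64 m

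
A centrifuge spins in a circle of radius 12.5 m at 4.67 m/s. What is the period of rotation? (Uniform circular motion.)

T = 2πr/v = 2π×12.5/4.67 = 16.82 s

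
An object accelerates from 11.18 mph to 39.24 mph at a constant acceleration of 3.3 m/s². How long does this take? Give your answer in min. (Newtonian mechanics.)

v₀ = 11.18 mph × 0.44704 = 4.99791 m/s
v = 39.24 mph × 0.44704 = 17.5418 m/s
t = (v - v₀) / a = (17.5418 - 4.99791) / 3.3 = 3.80118 s
t = 3.80118 s / 60.0 = 0.06335 min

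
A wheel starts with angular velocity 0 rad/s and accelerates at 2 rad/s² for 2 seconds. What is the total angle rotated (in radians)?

θ = ω₀t + ½αt² = 0×2 + ½×2×2² = 4.0 rad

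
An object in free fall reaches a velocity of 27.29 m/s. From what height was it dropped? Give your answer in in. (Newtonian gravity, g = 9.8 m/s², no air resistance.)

h = v² / (2g) = 27.29² / (2 × 9.8) = 37.9971 m
h = 37.9971 m / 0.0254 = 1496 in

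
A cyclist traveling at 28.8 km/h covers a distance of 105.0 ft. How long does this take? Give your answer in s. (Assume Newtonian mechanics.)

d = 105.0 ft × 0.3048 = 32.004 m
v = 28.8 km/h × 0.2777777777777778 = 8.0 m/s
t = d / v = 32.004 / 8.0 = 4.0 s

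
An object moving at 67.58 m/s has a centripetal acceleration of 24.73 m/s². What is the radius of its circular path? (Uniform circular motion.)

r = v²/a_c = 67.58²/24.73 = 184.68 m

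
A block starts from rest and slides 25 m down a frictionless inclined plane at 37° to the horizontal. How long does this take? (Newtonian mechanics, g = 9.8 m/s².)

a = g sin(θ) = 9.8 × sin(37°) = 5.8978 m/s²
t = √(2d/a) = √(2 × 25 / 5.8978) = 2.91 s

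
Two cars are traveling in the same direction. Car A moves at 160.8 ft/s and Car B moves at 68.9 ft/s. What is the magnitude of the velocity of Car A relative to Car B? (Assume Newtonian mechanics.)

v_rel = |v_A - v_B| = |160.8 - 68.9| = 91.9 ft/s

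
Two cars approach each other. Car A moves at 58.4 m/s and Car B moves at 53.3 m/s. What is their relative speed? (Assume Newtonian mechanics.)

v_rel = v_A + v_B = 58.4 + 53.3 = 111.7 m/s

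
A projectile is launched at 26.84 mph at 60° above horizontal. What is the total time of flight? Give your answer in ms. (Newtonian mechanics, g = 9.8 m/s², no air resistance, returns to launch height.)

v₀ = 26.84 mph × 0.44704 = 11.9986 m/s
T = 2 × v₀ × sin(θ) / g = 2 × 11.9986 × sin(60°) / 9.8 = 2 × 11.9986 × 0.866025 / 9.8 = 2.12063 s
T = 2.12063 s / 0.001 = 2121 ms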